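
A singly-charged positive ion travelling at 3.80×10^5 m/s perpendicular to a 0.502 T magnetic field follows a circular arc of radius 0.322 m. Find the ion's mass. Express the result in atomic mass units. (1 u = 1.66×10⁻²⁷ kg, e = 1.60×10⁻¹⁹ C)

qvB = mv²/r ⇒ m = qBr/v.
m = (1×1.60×10^-19)(0.502)(0.322) / (3.80×10^5) = 6.81×10^-26 kg = 41.0 u.

m ≈ 41.0 u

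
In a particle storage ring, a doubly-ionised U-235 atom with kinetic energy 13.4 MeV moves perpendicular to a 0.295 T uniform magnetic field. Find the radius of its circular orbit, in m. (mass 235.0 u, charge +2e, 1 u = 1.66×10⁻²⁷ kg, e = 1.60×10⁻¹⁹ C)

Convert the energy: K = 13.4 MeV = 2.14×10^-12 J.
v = √(2K/m) = √(2·2.14×10^-12/3.90×10^-25) = 3.32×10^6 m/s.
r = mv/(qB) = (3.90×10^-25)(3.32×10^6) / [(2×1.60×10^-19)(0.295)] = 13.7 m.

r ≈ 13.7 m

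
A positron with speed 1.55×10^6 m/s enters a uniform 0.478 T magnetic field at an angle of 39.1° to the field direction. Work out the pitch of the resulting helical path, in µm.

pitch ≈ 90.0 µm

The velocity component along B is v∥ = v cos39.1° = 1.20×10^6 m/s.
The cyclotron period T = 2πm/(qB) = 7.48×10^-11 s is set by m, q, B alone.
Pitch = v∥·T = (1.20×10^6)(7.48×10^-11) = 9.00×10^-5 m.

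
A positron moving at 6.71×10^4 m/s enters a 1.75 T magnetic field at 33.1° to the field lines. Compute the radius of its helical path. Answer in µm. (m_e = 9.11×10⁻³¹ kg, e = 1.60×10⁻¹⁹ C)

r ≈ 0.119 µm

Only the perpendicular component v⊥ = v sin33.1° = 3.66×10^4 m/s is bent by the field.
r = m v⊥ /(qB) = (9.11×10^-31)(3.66×10^4) / [(1×1.60×10^-19)(1.75)] = 1.19×10^-7 m.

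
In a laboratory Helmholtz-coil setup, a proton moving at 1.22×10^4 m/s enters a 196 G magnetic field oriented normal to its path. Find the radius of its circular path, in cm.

The magnetic force provides the centripetal force: qvB = mv²/r, so r = mv/(qB).
r = (1.67×10^-27 kg)(1.22×10^4 m/s) / [(1×1.60×10^-19 C)(0.0196 T)] = 6.50×10^-3 m.

r ≈ 0.650 cm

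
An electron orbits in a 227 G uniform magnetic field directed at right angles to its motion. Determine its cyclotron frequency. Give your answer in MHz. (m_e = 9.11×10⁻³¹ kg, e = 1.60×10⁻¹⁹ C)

f ≈ 635 MHz

f = qB/(2πm) = (1×1.60×10^-19)(0.0227) / [2π(9.11×10^-31)] = 6.35×10^8 Hz.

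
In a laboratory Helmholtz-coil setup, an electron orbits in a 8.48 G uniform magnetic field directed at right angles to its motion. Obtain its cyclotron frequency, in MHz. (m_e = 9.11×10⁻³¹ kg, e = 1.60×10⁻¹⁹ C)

f ≈ 23.7 MHz

f = qB/(2πm) = (1×1.60×10^-19)(8.48×10^-4) / [2π(9.11×10^-31)] = 2.37×10^7 Hz.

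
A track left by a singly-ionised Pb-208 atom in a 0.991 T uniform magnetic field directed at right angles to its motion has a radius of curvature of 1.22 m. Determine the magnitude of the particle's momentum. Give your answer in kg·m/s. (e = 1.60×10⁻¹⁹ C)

Since qvB = mv²/r, the momentum p = mv = qBr.
p = (1×1.60×10^-19)(0.991)(1.22) = 1.93×10^-19 kg·m/s.

p ≈ 1.93×10^-19 kg·m/s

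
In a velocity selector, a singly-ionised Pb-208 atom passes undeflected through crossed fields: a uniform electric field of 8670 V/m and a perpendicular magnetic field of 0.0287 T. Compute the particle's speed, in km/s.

For zero net force, qE = qvB, so v = E/B.
v = (8670) / (0.0287) = 3.02×10^5 m/s.

v ≈ 302 km/s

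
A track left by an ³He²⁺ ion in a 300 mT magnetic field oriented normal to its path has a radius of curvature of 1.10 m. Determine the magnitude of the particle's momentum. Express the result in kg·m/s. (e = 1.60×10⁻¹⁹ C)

p ≈ 1.06×10^-19 kg·m/s

Since qvB = mv²/r, the momentum p = mv = qBr.
p = (2×1.60×10^-19)(0.300)(1.10) = 1.06×10^-19 kg·m/s.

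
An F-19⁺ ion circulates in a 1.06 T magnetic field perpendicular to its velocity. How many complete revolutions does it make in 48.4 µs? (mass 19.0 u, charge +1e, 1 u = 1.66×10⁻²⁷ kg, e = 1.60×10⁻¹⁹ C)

N = 41

T = 2πm/(qB) = 2π(3.154×10^-26) / [(1×1.60×10^-19)(1.06)] = 1.1685×10^-6 s.
N = t/T = 4.84×10^-5 / 1.1685×10^-6 ≈ 41.42, so 41 complete revolutions.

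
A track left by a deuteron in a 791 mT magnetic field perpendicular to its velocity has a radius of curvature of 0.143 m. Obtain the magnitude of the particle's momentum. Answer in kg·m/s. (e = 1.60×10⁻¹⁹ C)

Since qvB = mv²/r, the momentum p = mv = qBr.
p = (1×1.60×10^-19)(0.791)(0.143) = 1.81×10^-20 kg·m/s.

p ≈ 1.81×10^-20 kg·m/s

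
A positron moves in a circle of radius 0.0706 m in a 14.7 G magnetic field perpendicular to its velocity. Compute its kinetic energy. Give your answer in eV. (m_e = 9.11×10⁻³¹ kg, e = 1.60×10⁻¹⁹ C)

v = qBr/m = (1×1.60×10^-19)(1.47×10^-3)(0.0706) / (9.11×10^-31) = 1.82×10^7 m/s.
K = ½mv² = 0.5·(9.11×10^-31)·(1.82×10^7)² = 1.51×10^-16 J = 946 eV.

K ≈ 946 eV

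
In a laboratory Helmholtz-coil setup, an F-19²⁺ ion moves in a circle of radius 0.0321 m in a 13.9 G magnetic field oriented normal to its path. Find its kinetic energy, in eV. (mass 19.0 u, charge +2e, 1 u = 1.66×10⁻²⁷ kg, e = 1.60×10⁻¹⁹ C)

K ≈ 0.0202 eV

v = qBr/m = (2×1.60×10^-19)(1.39×10^-3)(0.0321) / (3.15×10^-26) = 453 m/s.
K = ½mv² = 0.5·(3.15×10^-26)·(453)² = 3.23×10^-21 J = 0.0202 eV.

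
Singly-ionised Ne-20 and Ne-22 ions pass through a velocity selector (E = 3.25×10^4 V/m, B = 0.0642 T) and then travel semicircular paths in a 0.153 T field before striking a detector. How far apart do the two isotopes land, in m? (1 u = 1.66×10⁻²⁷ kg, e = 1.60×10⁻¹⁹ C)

Δd ≈ 0.137 m

Both emerge at v = E/B₁ = 5.06×10^5 m/s.
r = mv/(qB₂), so r₁ = 0.6866 m and r₂ = 0.7552 m, giving Δr = 0.0687 m.
After a semicircle each ion lands a diameter 2r from the entry slit, so the separation is 2Δr = 0.137 m.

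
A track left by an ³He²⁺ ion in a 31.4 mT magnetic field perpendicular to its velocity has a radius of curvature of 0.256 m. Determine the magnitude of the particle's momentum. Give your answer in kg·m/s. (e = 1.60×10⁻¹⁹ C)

p ≈ 2.57×10^-21 kg·m/s

Since qvB = mv²/r, the momentum p = mv = qBr.
p = (2×1.60×10^-19)(0.0314)(0.256) = 2.57×10^-21 kg·m/s.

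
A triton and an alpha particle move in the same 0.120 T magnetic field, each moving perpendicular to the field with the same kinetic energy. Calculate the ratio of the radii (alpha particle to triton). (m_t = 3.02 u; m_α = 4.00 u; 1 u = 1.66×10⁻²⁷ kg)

r = √(2mK)/(qB) ⇒ at equal K, r ∝ √m/q.
r_{alpha particle}/r_{triton} = 0.575.

ratio ≈ 0.575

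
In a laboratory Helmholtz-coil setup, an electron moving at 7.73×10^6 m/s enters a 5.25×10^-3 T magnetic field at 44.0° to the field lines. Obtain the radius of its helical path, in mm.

Only the perpendicular component v⊥ = v sin44.0° = 5.37×10^6 m/s is bent by the field.
r = m v⊥ /(qB) = (9.11×10^-31)(5.37×10^6) / [(1×1.60×10^-19)(5.25×10^-3)] = 5.82×10^-3 m.

r ≈ 5.82 mm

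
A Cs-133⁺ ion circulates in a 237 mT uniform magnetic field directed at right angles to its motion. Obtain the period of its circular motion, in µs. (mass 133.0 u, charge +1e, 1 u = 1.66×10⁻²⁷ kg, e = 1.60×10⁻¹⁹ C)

T ≈ 36.6 µs

The cyclotron period is independent of speed: T = 2πm/(qB).
T = 2π(2.21×10^-25) / [(1×1.60×10^-19)(0.237)] = 3.66×10^-5 s.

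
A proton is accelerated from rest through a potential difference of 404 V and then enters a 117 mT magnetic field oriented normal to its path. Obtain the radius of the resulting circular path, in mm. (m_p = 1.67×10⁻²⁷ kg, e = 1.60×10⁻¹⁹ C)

The kinetic energy gained is K = qV = (1×1.60×10^-19)(404) = 6.46×10^-17 J.
v = √(2K/m) = 2.78×10^5 m/s.
r = mv/(qB) = (1.67×10^-27)(2.78×10^5) / [(1×1.60×10^-19)(0.117)] = 0.0248 m.

r ≈ 24.8 mm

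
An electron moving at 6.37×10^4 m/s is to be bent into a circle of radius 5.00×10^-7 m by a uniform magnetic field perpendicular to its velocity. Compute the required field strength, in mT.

qvB = mv²/r gives B = mv/(qr).
B = (9.11×10^-31)(6.37×10^4) / [(1×1.60×10^-19)(5.00×10^-7)] = 0.725 T.

B ≈ 725 mT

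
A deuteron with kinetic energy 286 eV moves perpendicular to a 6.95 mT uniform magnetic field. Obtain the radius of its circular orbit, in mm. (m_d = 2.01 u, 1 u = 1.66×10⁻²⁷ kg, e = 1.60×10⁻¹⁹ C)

Convert the energy: K = 286 eV = 4.58×10^-17 J.
v = √(2K/m) = √(2·4.58×10^-17/3.34×10^-27) = 1.66×10^5 m/s.
r = mv/(qB) = (3.34×10^-27)(1.66×10^5) / [(1×1.60×10^-19)(6.95×10^-3)] = 0.497 m.

r ≈ 497 mm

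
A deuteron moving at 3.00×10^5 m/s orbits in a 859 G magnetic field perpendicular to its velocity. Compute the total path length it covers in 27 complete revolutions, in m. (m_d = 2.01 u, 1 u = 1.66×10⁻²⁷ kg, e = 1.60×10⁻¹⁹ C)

L ≈ 12.4 m

r = mv/(qB) = 0.0728 m, so one revolution covers 2πr = 0.458 m.
In 27 revolutions: L = 27·2πr = 12.4 m.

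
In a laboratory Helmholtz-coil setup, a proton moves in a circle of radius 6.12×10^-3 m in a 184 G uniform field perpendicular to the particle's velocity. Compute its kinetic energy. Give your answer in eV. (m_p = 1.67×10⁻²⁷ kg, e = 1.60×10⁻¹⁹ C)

v = qBr/m = (1×1.60×10^-19)(0.0184)(6.12×10^-3) / (1.67×10^-27) = 1.08×10^4 m/s.
K = ½mv² = 0.5·(1.67×10^-27)·(1.08×10^4)² = 9.72×10^-20 J = 0.607 eV.

K ≈ 0.607 eV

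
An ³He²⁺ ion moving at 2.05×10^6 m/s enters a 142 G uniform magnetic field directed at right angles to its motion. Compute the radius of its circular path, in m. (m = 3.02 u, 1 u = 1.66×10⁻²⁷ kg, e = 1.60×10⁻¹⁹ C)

The magnetic force provides the centripetal force: qvB = mv²/r, so r = mv/(qB).
r = (5.01×10^-27 kg)(2.05×10^6 m/s) / [(2×1.60×10^-19 C)(0.0142 T)] = 2.26 m.

r ≈ 2.26 m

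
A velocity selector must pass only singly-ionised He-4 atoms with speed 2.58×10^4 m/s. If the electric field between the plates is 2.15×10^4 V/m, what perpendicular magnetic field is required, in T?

B ≈ 0.833 T

qE = qvB ⇒ B = E/v = (2.15×10^4) / (2.58×10^4) = 0.833 T.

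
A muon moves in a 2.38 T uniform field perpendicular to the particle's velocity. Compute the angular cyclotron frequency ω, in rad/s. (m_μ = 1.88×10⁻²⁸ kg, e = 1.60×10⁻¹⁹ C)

ω = qB/m = (1×1.60×10^-19)(2.38) / (1.88×10^-28) = 2.03×10^9 rad/s.

ω ≈ 2.03×10^9 rad/s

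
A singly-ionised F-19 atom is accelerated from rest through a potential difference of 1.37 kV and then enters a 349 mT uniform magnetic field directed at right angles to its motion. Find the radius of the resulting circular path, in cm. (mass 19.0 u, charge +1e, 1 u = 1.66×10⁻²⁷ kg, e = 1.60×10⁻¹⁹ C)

r ≈ 6.66 cm

The kinetic energy gained is K = qV = (1×1.60×10^-19)(1370) = 2.19×10^-16 J.
v = √(2K/m) = 1.18×10^5 m/s.
r = mv/(qB) = (3.15×10^-26)(1.18×10^5) / [(1×1.60×10^-19)(0.349)] = 0.0666 m.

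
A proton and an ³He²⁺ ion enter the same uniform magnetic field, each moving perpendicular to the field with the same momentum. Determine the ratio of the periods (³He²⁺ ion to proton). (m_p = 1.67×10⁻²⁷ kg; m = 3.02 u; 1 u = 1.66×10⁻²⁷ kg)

T = 2πm/(qB) is independent of speed, so T₂/T₁ = (m₂/q₂)/(m₁/q₁).
T_{³He²⁺ ion}/T_{proton} = (5.01×10^-27/2e) / (1.67×10^-27/1e) = 1.50.

ratio ≈ 1.50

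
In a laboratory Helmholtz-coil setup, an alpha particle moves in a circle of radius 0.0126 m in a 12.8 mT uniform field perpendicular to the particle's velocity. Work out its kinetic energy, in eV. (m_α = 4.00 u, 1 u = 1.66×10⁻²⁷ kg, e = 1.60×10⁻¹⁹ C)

v = qBr/m = (2×1.60×10^-19)(0.0128)(0.0126) / (6.64×10^-27) = 7770 m/s.
K = ½mv² = 0.5·(6.64×10^-27)·(7770)² = 2.01×10^-19 J = 1.25 eV.

K ≈ 1.25 eV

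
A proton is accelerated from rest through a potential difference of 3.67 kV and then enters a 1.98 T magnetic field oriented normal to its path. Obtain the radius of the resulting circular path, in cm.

The kinetic energy gained is K = qV = (1×1.60×10^-19)(3670) = 5.87×10^-16 J.
v = √(2K/m) = 8.39×10^5 m/s.
r = mv/(qB) = (1.67×10^-27)(8.39×10^5) / [(1×1.60×10^-19)(1.98)] = 4.42×10^-3 m.

r ≈ 0.442 cm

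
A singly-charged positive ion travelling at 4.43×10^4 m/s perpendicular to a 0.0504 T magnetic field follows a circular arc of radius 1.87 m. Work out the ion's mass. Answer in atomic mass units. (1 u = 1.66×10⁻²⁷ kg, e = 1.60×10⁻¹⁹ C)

qvB = mv²/r ⇒ m = qBr/v.
m = (1×1.60×10^-19)(0.0504)(1.87) / (4.43×10^4) = 3.40×10^-25 kg = 205 u.

m ≈ 205 u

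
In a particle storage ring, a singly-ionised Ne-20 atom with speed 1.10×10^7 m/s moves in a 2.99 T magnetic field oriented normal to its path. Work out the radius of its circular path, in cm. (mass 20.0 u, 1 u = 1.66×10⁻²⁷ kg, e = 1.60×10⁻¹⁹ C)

r ≈ 76.3 cm

The magnetic force provides the centripetal force: qvB = mv²/r, so r = mv/(qB).
r = (3.32×10^-26 kg)(1.10×10^7 m/s) / [(1×1.60×10^-19 C)(2.99 T)] = 0.763 m.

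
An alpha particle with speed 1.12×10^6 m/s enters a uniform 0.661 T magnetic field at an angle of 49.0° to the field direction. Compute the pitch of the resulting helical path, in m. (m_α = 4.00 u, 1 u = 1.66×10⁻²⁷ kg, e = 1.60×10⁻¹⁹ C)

The velocity component along B is v∥ = v cos49.0° = 7.35×10^5 m/s.
The cyclotron period T = 2πm/(qB) = 1.97×10^-7 s is set by m, q, B alone.
Pitch = v∥·T = (7.35×10^5)(1.97×10^-7) = 0.145 m.

pitch ≈ 0.145 m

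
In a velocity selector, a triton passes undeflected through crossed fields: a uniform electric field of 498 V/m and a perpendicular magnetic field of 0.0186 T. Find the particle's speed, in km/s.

For zero net force, qE = qvB, so v = E/B.
v = (498) / (0.0186) = 2.68×10^4 m/s.

v ≈ 26.8 km/s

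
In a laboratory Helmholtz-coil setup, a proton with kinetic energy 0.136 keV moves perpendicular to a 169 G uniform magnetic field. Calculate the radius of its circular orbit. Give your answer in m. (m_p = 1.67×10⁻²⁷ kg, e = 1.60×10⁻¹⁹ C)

Convert the energy: K = 0.136 keV = 2.18×10^-17 J.
v = √(2K/m) = √(2·2.18×10^-17/1.67×10^-27) = 1.61×10^5 m/s.
r = mv/(qB) = (1.67×10^-27)(1.61×10^5) / [(1×1.60×10^-19)(0.0169)] = 0.0997 m.

r ≈ 0.0997 m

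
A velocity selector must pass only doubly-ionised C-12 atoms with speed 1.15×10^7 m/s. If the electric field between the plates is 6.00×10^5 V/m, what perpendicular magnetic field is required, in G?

B ≈ 522 G

qE = qvB ⇒ B = E/v = (6.00×10^5) / (1.15×10^7) = 0.0522 T.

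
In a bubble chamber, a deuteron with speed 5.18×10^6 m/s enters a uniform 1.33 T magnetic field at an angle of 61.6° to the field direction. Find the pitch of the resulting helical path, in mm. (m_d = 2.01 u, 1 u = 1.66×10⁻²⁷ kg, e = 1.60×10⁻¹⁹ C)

pitch ≈ 243 mm

The velocity component along B is v∥ = v cos61.6° = 2.46×10^6 m/s.
The cyclotron period T = 2πm/(qB) = 9.85×10^-8 s is set by m, q, B alone.
Pitch = v∥·T = (2.46×10^6)(9.85×10^-8) = 0.243 m.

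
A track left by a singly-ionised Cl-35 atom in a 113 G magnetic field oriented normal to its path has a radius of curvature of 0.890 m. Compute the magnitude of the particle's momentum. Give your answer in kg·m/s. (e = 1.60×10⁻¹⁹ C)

Since qvB = mv²/r, the momentum p = mv = qBr.
p = (1×1.60×10^-19)(0.0113)(0.890) = 1.61×10^-21 kg·m/s.

p ≈ 1.61×10^-21 kg·m/s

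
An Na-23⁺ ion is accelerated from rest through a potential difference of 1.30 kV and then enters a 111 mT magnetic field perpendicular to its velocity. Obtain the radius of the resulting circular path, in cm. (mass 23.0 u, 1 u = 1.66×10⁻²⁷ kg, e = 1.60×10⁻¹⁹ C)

r ≈ 22.4 cm

The kinetic energy gained is K = qV = (1×1.60×10^-19)(1300) = 2.08×10^-16 J.
v = √(2K/m) = 1.04×10^5 m/s.
r = mv/(qB) = (3.82×10^-26)(1.04×10^5) / [(1×1.60×10^-19)(0.111)] = 0.224 m.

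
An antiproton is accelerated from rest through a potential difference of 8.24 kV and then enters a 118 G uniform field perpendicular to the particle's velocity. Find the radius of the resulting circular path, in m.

r ≈ 1.11 m

The kinetic energy gained is K = qV = (1×1.60×10^-19)(8240) = 1.32×10^-15 J.
v = √(2K/m) = 1.26×10^6 m/s.
r = mv/(qB) = (1.67×10^-27)(1.26×10^6) / [(1×1.60×10^-19)(0.0118)] = 1.11 m.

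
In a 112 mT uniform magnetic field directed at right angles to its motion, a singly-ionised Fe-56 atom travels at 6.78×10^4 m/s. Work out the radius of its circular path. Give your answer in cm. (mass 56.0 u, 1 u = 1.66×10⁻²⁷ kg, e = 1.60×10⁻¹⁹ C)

r ≈ 35.2 cm

The magnetic force provides the centripetal force: qvB = mv²/r, so r = mv/(qB).
r = (9.30×10^-26 kg)(6.78×10^4 m/s) / [(1×1.60×10^-19 C)(0.112 T)] = 0.352 m.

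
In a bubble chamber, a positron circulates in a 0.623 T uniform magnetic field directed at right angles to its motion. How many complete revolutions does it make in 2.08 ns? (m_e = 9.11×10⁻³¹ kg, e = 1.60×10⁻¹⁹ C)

N = 36

T = 2πm/(qB) = 2π(9.11×10^-31) / [(1×1.60×10^-19)(0.623)] = 5.7424×10^-11 s.
N = t/T = 2.08×10^-9 / 5.7424×10^-11 ≈ 36.22, so 36 complete revolutions.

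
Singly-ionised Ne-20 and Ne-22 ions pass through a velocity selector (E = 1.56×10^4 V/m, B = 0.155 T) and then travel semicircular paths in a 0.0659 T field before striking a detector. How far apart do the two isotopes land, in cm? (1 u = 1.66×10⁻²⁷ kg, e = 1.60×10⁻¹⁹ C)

Both emerge at v = E/B₁ = 1.01×10^5 m/s.
r = mv/(qB₂), so r₁ = 0.3169 m and r₂ = 0.3486 m, giving Δr = 0.0317 m.
After a semicircle each ion lands a diameter 2r from the entry slit, so the separation is 2Δr = 0.0634 m.

Δd ≈ 6.34 cm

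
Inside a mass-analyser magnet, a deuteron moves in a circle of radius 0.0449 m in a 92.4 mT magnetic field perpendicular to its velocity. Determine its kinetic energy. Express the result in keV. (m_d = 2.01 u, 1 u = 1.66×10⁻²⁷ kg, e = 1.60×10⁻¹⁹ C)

v = qBr/m = (1×1.60×10^-19)(0.0924)(0.0449) / (3.34×10^-27) = 1.99×10^5 m/s.
K = ½mv² = 0.5·(3.34×10^-27)·(1.99×10^5)² = 6.60×10^-17 J = 0.413 keV.

K ≈ 0.413 keV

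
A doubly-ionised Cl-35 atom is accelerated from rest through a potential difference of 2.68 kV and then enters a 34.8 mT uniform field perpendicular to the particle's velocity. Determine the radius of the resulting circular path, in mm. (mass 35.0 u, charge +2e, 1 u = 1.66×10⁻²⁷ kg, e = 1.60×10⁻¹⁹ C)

r ≈ 896 mm

The kinetic energy gained is K = qV = (2×1.60×10^-19)(2680) = 8.58×10^-16 J.
v = √(2K/m) = 1.72×10^5 m/s.
r = mv/(qB) = (5.81×10^-26)(1.72×10^5) / [(2×1.60×10^-19)(0.0348)] = 0.896 m.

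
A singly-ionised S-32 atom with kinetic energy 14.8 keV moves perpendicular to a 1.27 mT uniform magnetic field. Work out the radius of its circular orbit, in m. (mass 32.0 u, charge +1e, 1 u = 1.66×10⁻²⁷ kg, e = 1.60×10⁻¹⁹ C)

Convert the energy: K = 14.8 keV = 2.37×10^-15 J.
v = √(2K/m) = √(2·2.37×10^-15/5.31×10^-26) = 2.99×10^5 m/s.
r = mv/(qB) = (5.31×10^-26)(2.99×10^5) / [(1×1.60×10^-19)(1.27×10^-3)] = 78.1 m.

r ≈ 78.1 m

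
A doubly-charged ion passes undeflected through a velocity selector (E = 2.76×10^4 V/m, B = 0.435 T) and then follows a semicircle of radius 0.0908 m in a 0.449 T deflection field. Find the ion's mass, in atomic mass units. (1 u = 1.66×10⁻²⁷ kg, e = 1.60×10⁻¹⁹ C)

v = E/B₁ = 6.34×10^4 m/s.
From r = mv/(qB₂), m = qB₂r/v = (2×1.60×10^-19)(0.449)(0.0908) / (6.34×10^4) = 2.06×10^-25 kg.
In atomic mass units: m = 2.06×10^-25 / 1.66×10^-27 = 124 u.

m ≈ 124 u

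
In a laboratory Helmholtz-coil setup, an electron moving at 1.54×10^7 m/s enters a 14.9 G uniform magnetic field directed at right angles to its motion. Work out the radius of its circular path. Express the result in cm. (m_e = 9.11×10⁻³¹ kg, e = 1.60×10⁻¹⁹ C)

r ≈ 5.88 cm

The magnetic force provides the centripetal force: qvB = mv²/r, so r = mv/(qB).
r = (9.11×10^-31 kg)(1.54×10^7 m/s) / [(1×1.60×10^-19 C)(1.49×10^-3 T)] = 0.0588 m.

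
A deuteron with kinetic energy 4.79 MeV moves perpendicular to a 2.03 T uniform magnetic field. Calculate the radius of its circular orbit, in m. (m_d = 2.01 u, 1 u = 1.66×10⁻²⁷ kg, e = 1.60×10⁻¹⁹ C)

r ≈ 0.220 m

Convert the energy: K = 4.79 MeV = 7.66×10^-13 J.
v = √(2K/m) = √(2·7.66×10^-13/3.34×10^-27) = 2.14×10^7 m/s.
r = mv/(qB) = (3.34×10^-27)(2.14×10^7) / [(1×1.60×10^-19)(2.03)] = 0.220 m.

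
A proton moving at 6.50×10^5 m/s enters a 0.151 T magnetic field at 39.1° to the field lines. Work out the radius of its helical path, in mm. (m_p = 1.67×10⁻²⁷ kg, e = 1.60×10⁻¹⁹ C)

Only the perpendicular component v⊥ = v sin39.1° = 4.10×10^5 m/s is bent by the field.
r = m v⊥ /(qB) = (1.67×10^-27)(4.10×10^5) / [(1×1.60×10^-19)(0.151)] = 0.0283 m.

r ≈ 28.3 mm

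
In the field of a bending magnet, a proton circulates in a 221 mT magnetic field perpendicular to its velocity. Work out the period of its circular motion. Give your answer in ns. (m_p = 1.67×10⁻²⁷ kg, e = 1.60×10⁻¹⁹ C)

The cyclotron period is independent of speed: T = 2πm/(qB).
T = 2π(1.67×10^-27) / [(1×1.60×10^-19)(0.221)] = 2.97×10^-7 s.

T ≈ 297 ns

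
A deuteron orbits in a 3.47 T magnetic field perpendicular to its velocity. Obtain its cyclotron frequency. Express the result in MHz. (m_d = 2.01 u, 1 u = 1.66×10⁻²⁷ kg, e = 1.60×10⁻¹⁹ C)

f ≈ 26.5 MHz

f = qB/(2πm) = (1×1.60×10^-19)(3.47) / [2π(3.34×10^-27)] = 2.65×10^7 Hz.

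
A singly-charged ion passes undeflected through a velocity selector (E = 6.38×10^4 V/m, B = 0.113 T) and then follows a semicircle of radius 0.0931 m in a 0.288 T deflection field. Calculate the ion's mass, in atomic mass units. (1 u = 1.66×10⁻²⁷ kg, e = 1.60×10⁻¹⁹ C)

m ≈ 4.58 u

v = E/B₁ = 5.65×10^5 m/s.
From r = mv/(qB₂), m = qB₂r/v = (1×1.60×10^-19)(0.288)(0.0931) / (5.65×10^5) = 7.60×10^-27 kg.
In atomic mass units: m = 7.60×10^-27 / 1.66×10^-27 = 4.58 u.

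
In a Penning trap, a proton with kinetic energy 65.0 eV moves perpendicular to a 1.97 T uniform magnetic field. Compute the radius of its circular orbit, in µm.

r ≈ 591 µm

Convert the energy: K = 65.0 eV = 1.04×10^-17 J.
v = √(2K/m) = √(2·1.04×10^-17/1.67×10^-27) = 1.12×10^5 m/s.
r = mv/(qB) = (1.67×10^-27)(1.12×10^5) / [(1×1.60×10^-19)(1.97)] = 5.91×10^-4 m.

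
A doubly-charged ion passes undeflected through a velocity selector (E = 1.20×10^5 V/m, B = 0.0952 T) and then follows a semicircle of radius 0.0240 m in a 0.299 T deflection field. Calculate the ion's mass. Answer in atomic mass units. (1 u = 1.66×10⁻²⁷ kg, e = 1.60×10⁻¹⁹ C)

v = E/B₁ = 1.26×10^6 m/s.
From r = mv/(qB₂), m = qB₂r/v = (2×1.60×10^-19)(0.299)(0.0240) / (1.26×10^6) = 1.82×10^-27 kg.
In atomic mass units: m = 1.82×10^-27 / 1.66×10^-27 = 1.10 u.

m ≈ 1.10 u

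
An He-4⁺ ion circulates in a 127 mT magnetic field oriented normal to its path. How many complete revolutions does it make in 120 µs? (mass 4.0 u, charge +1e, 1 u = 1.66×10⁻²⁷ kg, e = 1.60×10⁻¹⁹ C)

N = 58

T = 2πm/(qB) = 2π(6.64×10^-27) / [(1×1.60×10^-19)(0.127)] = 2.0532×10^-6 s.
N = t/T = 1.20×10^-4 / 2.0532×10^-6 ≈ 58.45, so 58 complete revolutions.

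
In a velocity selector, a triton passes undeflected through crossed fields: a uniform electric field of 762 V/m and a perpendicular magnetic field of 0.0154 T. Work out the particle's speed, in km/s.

v ≈ 49.5 km/s

For zero net force, qE = qvB, so v = E/B.
v = (762) / (0.0154) = 4.95×10^4 m/s.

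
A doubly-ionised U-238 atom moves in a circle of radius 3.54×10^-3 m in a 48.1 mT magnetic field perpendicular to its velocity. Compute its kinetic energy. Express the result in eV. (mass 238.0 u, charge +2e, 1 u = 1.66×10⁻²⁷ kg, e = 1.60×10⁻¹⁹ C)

v = qBr/m = (2×1.60×10^-19)(0.0481)(3.54×10^-3) / (3.95×10^-25) = 138 m/s.
K = ½mv² = 0.5·(3.95×10^-25)·(138)² = 3.76×10^-21 J = 0.0235 eV.

K ≈ 0.0235 eV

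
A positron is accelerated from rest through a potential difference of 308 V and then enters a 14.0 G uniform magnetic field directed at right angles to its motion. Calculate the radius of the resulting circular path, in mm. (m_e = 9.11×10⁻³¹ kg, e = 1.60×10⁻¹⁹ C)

The kinetic energy gained is K = qV = (1×1.60×10^-19)(308) = 4.93×10^-17 J.
v = √(2K/m) = 1.04×10^7 m/s.
r = mv/(qB) = (9.11×10^-31)(1.04×10^7) / [(1×1.60×10^-19)(1.40×10^-3)] = 0.0423 m.

r ≈ 42.3 mm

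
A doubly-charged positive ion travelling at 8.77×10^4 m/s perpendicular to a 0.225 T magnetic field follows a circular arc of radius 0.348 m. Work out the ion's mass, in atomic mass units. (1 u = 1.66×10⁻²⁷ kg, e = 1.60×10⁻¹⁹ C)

m ≈ 172 u

qvB = mv²/r ⇒ m = qBr/v.
m = (2×1.60×10^-19)(0.225)(0.348) / (8.77×10^4) = 2.86×10^-25 kg = 172 u.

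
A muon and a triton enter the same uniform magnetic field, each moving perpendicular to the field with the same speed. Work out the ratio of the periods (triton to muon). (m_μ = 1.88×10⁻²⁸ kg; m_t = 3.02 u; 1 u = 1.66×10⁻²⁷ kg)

ratio ≈ 26.7

T = 2πm/(qB) is independent of speed, so T₂/T₁ = (m₂/q₂)/(m₁/q₁).
T_{triton}/T_{muon} = (5.01×10^-27/1e) / (1.88×10^-28/1e) = 26.7.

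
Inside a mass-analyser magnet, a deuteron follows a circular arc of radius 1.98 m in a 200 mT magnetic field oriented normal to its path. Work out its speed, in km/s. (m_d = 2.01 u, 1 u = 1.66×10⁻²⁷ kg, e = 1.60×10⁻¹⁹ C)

From qvB = mv²/r, v = qBr/m.
v = (1×1.60×10^-19)(0.200)(1.98) / (3.34×10^-27) = 1.90×10^7 m/s.

v ≈ 19000 km/s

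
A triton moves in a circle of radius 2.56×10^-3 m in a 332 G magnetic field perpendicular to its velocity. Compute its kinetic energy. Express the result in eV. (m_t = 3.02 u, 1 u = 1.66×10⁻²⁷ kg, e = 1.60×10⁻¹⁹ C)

v = qBr/m = (1×1.60×10^-19)(0.0332)(2.56×10^-3) / (5.01×10^-27) = 2710 m/s.
K = ½mv² = 0.5·(5.01×10^-27)·(2710)² = 1.84×10^-20 J = 0.115 eV.

K ≈ 0.115 eV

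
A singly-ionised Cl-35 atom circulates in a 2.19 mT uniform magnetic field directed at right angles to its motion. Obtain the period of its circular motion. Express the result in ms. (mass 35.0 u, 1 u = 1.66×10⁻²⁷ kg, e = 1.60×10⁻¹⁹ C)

The cyclotron period is independent of speed: T = 2πm/(qB).
T = 2π(5.81×10^-26) / [(1×1.60×10^-19)(2.19×10^-3)] = 1.04×10^-3 s.

T ≈ 1.04 ms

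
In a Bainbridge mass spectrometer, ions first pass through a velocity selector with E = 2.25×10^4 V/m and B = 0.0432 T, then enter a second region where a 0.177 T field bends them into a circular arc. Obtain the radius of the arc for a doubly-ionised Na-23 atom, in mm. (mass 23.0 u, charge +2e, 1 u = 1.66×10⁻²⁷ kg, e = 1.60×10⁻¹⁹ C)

The selector passes v = E/B = 2.25×10^4/0.0432 = 5.21×10^5 m/s.
In the deflection region, r = mv/(qB₂) = (3.82×10^-26)(5.21×10^5) / [(2×1.60×10^-19)(0.177)] = 0.351 m.

r ≈ 351 mm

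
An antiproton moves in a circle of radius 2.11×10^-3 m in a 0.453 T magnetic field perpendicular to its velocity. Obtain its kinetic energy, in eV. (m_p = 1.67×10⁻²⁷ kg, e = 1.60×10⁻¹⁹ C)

K ≈ 43.8 eV

v = qBr/m = (1×1.60×10^-19)(0.453)(2.11×10^-3) / (1.67×10^-27) = 9.16×10^4 m/s.
K = ½mv² = 0.5·(1.67×10^-27)·(9.16×10^4)² = 7.00×10^-18 J = 43.8 eV.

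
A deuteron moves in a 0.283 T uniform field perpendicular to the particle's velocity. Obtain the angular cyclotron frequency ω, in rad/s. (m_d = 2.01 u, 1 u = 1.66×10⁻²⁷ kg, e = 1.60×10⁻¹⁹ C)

ω ≈ 1.36×10^7 rad/s

ω = qB/m = (1×1.60×10^-19)(0.283) / (3.34×10^-27) = 1.36×10^7 rad/s.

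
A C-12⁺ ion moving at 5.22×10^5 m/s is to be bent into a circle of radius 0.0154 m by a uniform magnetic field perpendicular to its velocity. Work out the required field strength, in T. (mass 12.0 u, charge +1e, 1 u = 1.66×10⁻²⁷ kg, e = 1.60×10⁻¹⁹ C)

qvB = mv²/r gives B = mv/(qr).
B = (1.99×10^-26)(5.22×10^5) / [(1×1.60×10^-19)(0.0154)] = 4.22 T.

B ≈ 4.22 T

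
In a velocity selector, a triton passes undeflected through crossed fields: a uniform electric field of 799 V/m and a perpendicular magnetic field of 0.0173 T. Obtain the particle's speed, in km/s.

For zero net force, qE = qvB, so v = E/B.
v = (799) / (0.0173) = 4.62×10^4 m/s.

v ≈ 46.2 km/s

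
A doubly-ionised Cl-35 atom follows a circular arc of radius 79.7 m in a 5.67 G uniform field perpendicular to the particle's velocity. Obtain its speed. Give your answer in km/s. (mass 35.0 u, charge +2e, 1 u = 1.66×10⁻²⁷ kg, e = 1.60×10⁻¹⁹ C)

From qvB = mv²/r, v = qBr/m.
v = (2×1.60×10^-19)(5.67×10^-4)(79.7) / (5.81×10^-26) = 2.49×10^5 m/s.

v ≈ 249 km/s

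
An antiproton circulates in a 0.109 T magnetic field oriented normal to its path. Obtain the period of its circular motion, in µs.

The cyclotron period is independent of speed: T = 2πm/(qB).
T = 2π(1.67×10^-27) / [(1×1.60×10^-19)(0.109)] = 6.02×10^-7 s.

T ≈ 0.602 µs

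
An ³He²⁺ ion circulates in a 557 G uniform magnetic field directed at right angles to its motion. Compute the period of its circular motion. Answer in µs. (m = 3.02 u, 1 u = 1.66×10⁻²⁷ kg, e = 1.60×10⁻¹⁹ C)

The cyclotron period is independent of speed: T = 2πm/(qB).
T = 2π(5.01×10^-27) / [(2×1.60×10^-19)(0.0557)] = 1.77×10^-6 s.

T ≈ 1.77 µs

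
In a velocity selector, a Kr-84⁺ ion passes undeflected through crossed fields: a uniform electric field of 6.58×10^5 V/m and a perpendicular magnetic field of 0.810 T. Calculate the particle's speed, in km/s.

v ≈ 812 km/s

For zero net force, qE = qvB, so v = E/B.
v = (6.58×10^5) / (0.810) = 8.12×10^5 m/s.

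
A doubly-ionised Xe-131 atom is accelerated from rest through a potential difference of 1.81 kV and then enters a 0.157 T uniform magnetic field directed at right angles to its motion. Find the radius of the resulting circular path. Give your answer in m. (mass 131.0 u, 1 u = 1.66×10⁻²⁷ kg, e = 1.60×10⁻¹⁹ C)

r ≈ 0.316 m

The kinetic energy gained is K = qV = (2×1.60×10^-19)(1810) = 5.79×10^-16 J.
v = √(2K/m) = 7.30×10^4 m/s.
r = mv/(qB) = (2.17×10^-25)(7.30×10^4) / [(2×1.60×10^-19)(0.157)] = 0.316 m.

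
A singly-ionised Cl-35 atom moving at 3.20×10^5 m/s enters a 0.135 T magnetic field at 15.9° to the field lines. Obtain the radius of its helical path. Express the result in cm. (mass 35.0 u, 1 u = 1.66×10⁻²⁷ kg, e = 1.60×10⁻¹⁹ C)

Only the perpendicular component v⊥ = v sin15.9° = 8.77×10^4 m/s is bent by the field.
r = m v⊥ /(qB) = (5.81×10^-26)(8.77×10^4) / [(1×1.60×10^-19)(0.135)] = 0.236 m.

r ≈ 23.6 cm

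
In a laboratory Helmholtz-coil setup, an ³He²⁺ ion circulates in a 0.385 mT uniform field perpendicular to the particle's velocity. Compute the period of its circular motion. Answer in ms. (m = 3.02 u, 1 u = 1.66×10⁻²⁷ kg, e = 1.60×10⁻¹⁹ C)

T ≈ 0.256 ms

The cyclotron period is independent of speed: T = 2πm/(qB).
T = 2π(5.01×10^-27) / [(2×1.60×10^-19)(3.85×10^-4)] = 2.56×10^-4 s.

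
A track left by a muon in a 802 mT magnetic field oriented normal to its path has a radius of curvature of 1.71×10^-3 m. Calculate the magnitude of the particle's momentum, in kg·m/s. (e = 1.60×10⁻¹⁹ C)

Since qvB = mv²/r, the momentum p = mv = qBr.
p = (1×1.60×10^-19)(0.802)(1.71×10^-3) = 2.19×10^-22 kg·m/s.

p ≈ 2.19×10^-22 kg·m/s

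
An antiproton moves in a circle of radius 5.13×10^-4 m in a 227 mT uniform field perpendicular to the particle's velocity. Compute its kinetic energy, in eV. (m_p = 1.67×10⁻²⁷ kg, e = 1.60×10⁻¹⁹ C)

v = qBr/m = (1×1.60×10^-19)(0.227)(5.13×10^-4) / (1.67×10^-27) = 1.12×10^4 m/s.
K = ½mv² = 0.5·(1.67×10^-27)·(1.12×10^4)² = 1.04×10^-19 J = 0.650 eV.

K ≈ 0.650 eV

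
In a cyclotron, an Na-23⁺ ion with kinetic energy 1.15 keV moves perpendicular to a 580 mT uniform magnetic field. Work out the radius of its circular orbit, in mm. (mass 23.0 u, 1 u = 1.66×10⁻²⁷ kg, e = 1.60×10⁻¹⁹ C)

Convert the energy: K = 1.15 keV = 1.84×10^-16 J.
v = √(2K/m) = √(2·1.84×10^-16/3.82×10^-26) = 9.82×10^4 m/s.
r = mv/(qB) = (3.82×10^-26)(9.82×10^4) / [(1×1.60×10^-19)(0.580)] = 0.0404 m.

r ≈ 40.4 mm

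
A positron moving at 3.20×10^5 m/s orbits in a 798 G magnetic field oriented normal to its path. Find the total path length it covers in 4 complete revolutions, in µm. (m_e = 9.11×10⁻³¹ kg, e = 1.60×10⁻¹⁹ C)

L ≈ 574 µm

r = mv/(qB) = 2.28×10^-5 m, so one revolution covers 2πr = 1.43×10^-4 m.
In 4 revolutions: L = 4·2πr = 5.74×10^-4 m.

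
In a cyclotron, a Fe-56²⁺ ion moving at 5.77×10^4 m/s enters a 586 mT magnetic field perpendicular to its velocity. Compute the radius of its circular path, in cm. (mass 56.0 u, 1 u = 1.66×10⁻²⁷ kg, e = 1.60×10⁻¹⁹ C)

r ≈ 2.86 cm

The magnetic force provides the centripetal force: qvB = mv²/r, so r = mv/(qB).
r = (9.30×10^-26 kg)(5.77×10^4 m/s) / [(2×1.60×10^-19 C)(0.586 T)] = 0.0286 m.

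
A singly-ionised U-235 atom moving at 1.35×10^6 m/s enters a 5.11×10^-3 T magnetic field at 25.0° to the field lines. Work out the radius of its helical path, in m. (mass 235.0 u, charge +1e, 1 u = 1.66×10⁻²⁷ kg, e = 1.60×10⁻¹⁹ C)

r ≈ 272 m

Only the perpendicular component v⊥ = v sin25.0° = 5.71×10^5 m/s is bent by the field.
r = m v⊥ /(qB) = (3.90×10^-25)(5.71×10^5) / [(1×1.60×10^-19)(5.11×10^-3)] = 272 m.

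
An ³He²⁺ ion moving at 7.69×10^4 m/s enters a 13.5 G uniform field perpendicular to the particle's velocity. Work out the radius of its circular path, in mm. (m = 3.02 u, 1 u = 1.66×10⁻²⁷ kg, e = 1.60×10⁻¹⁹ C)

The magnetic force provides the centripetal force: qvB = mv²/r, so r = mv/(qB).
r = (5.01×10^-27 kg)(7.69×10^4 m/s) / [(2×1.60×10^-19 C)(1.35×10^-3 T)] = 0.892 m.

r ≈ 892 mm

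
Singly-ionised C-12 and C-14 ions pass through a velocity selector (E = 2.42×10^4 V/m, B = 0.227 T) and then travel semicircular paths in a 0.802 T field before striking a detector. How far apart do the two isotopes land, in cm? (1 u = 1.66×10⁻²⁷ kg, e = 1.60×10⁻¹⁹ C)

Δd ≈ 0.552 cm

Both emerge at v = E/B₁ = 1.07×10^5 m/s.
r = mv/(qB₂), so r₁ = 0.01655 m and r₂ = 0.01931 m, giving Δr = 2.76×10^-3 m.
After a semicircle each ion lands a diameter 2r from the entry slit, so the separation is 2Δr = 5.52×10^-3 m.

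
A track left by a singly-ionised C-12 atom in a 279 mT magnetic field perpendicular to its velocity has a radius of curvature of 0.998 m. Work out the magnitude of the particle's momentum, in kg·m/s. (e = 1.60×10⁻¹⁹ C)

p ≈ 4.46×10^-20 kg·m/s

Since qvB = mv²/r, the momentum p = mv = qBr.
p = (1×1.60×10^-19)(0.279)(0.998) = 4.46×10^-20 kg·m/s.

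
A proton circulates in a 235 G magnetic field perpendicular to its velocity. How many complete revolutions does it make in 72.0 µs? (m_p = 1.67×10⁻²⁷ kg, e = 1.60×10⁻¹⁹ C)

N = 25

T = 2πm/(qB) = 2π(1.67×10^-27) / [(1×1.60×10^-19)(0.0235)] = 2.7907×10^-6 s.
N = t/T = 7.20×10^-5 / 2.7907×10^-6 ≈ 25.80, so 25 complete revolutions.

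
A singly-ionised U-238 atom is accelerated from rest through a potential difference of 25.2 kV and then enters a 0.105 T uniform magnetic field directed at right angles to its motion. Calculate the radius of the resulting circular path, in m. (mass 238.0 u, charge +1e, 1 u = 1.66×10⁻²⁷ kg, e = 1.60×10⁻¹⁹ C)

The kinetic energy gained is K = qV = (1×1.60×10^-19)(2.52×10^4) = 4.03×10^-15 J.
v = √(2K/m) = 1.43×10^5 m/s.
r = mv/(qB) = (3.95×10^-25)(1.43×10^5) / [(1×1.60×10^-19)(0.105)] = 3.36 m.

r ≈ 3.36 m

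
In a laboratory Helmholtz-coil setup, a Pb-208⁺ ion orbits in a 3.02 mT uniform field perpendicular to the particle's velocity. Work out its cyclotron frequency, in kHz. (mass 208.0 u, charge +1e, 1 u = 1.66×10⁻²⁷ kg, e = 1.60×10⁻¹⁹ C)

f = qB/(2πm) = (1×1.60×10^-19)(3.02×10^-3) / [2π(3.45×10^-25)] = 223 Hz.

f ≈ 0.223 kHz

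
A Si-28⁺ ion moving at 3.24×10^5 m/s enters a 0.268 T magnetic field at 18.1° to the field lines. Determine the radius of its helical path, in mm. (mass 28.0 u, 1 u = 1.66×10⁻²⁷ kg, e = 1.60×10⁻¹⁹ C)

Only the perpendicular component v⊥ = v sin18.1° = 1.01×10^5 m/s is bent by the field.
r = m v⊥ /(qB) = (4.65×10^-26)(1.01×10^5) / [(1×1.60×10^-19)(0.268)] = 0.109 m.

r ≈ 109 mm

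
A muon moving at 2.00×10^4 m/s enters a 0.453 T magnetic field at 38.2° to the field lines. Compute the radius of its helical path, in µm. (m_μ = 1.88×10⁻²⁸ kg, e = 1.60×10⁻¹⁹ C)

Only the perpendicular component v⊥ = v sin38.2° = 1.24×10^4 m/s is bent by the field.
r = m v⊥ /(qB) = (1.88×10^-28)(1.24×10^4) / [(1×1.60×10^-19)(0.453)] = 3.21×10^-5 m.

r ≈ 32.1 µm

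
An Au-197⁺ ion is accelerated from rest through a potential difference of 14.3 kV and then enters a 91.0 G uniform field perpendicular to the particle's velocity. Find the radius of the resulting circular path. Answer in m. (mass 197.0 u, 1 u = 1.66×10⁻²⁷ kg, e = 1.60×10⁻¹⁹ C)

The kinetic energy gained is K = qV = (1×1.60×10^-19)(1.43×10^4) = 2.29×10^-15 J.
v = √(2K/m) = 1.18×10^5 m/s.
r = mv/(qB) = (3.27×10^-25)(1.18×10^5) / [(1×1.60×10^-19)(9.10×10^-3)] = 26.6 m.

r ≈ 26.6 m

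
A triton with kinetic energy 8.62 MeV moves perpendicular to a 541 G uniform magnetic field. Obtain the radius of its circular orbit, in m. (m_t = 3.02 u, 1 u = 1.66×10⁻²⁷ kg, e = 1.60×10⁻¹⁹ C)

r ≈ 13.6 m

Convert the energy: K = 8.62 MeV = 1.38×10^-12 J.
v = √(2K/m) = √(2·1.38×10^-12/5.01×10^-27) = 2.35×10^7 m/s.
r = mv/(qB) = (5.01×10^-27)(2.35×10^7) / [(1×1.60×10^-19)(0.0541)] = 13.6 m.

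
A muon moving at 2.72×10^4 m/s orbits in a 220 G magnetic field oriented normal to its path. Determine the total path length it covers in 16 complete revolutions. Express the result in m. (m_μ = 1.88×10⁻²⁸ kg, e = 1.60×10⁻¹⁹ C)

r = mv/(qB) = 1.45×10^-3 m, so one revolution covers 2πr = 9.13×10^-3 m.
In 16 revolutions: L = 16·2πr = 0.146 m.

L ≈ 0.146 m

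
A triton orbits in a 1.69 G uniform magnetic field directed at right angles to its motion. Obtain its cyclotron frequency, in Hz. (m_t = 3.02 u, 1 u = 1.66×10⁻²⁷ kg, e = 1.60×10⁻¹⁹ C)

f = qB/(2πm) = (1×1.60×10^-19)(1.69×10^-4) / [2π(5.01×10^-27)] = 858 Hz.

f ≈ 858 Hz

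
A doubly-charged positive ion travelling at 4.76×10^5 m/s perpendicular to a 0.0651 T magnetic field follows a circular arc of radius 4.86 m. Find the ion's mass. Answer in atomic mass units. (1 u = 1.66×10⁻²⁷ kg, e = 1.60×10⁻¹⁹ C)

qvB = mv²/r ⇒ m = qBr/v.
m = (2×1.60×10^-19)(0.0651)(4.86) / (4.76×10^5) = 2.13×10^-25 kg = 128 u.

m ≈ 128 u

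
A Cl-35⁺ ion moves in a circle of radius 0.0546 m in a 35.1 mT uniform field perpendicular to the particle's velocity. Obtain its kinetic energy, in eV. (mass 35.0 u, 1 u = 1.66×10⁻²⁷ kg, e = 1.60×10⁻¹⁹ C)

v = qBr/m = (1×1.60×10^-19)(0.0351)(0.0546) / (5.81×10^-26) = 5280 m/s.
K = ½mv² = 0.5·(5.81×10^-26)·(5280)² = 8.09×10^-19 J = 5.06 eV.

K ≈ 5.06 eV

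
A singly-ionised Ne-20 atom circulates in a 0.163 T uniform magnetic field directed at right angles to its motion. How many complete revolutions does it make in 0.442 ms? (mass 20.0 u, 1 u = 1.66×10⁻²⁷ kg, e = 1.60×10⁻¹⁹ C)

T = 2πm/(qB) = 2π(3.32×10^-26) / [(1×1.60×10^-19)(0.163)] = 7.9985×10^-6 s.
N = t/T = 4.42×10^-4 / 7.9985×10^-6 ≈ 55.26, so 55 complete revolutions.

N = 55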